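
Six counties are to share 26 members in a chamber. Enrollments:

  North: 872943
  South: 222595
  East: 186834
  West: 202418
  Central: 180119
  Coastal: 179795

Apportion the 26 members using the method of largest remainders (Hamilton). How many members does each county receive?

The standard divisor is 1844704/26 ≈ 70950.154.
Standard quotas: North 12.3036, South 3.1373, East 2.6333, West 2.8530, Central 2.5387, Coastal 2.5341.
Lower quotas: North 12, South 3, East 2, West 2, Central 2, Coastal 2 (sum 23, leaving 3 seats).
Remainders in descending order: West 0.8530, East 0.6333, Central 0.5387, Coastal 0.5341, North 0.3036, South 0.1373.
The surplus seats go to West, East, Central.

North=12; South=3; East=3; West=3; Central=3; Coastal=2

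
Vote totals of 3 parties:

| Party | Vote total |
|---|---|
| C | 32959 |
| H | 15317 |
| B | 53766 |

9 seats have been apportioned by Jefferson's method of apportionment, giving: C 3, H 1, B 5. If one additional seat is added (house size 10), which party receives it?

Priority for the next seat is population ÷ (current seats + 1).
Priorities: C 8239.750, H 7658.500, B 8961.000.
Highest priority: B.

B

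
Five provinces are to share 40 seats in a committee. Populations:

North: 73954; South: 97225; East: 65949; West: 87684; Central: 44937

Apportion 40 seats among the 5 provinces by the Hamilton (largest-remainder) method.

Total 369749; standard divisor 369749/40 ≈ 9243.725.
Standard quotas: North 8.0005, South 10.5179, East 7.1345, West 9.4858, Central 4.8614.
Lower quotas: North 8, South 10, East 7, West 9, Central 4 (sum 38, leaving 2 seats).
Remainders in descending order: Central 0.8614, South 0.5179, West 0.4858, East 0.1345, North 0.0005.
Largest remainders: Central, South receive the extra seats.

North: 8, South: 11, East: 7, West: 9, Central: 5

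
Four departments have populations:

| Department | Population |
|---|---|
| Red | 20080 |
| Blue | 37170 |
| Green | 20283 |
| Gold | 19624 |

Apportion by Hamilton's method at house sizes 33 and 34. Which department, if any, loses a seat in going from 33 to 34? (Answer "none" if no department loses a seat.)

none

At 33 seats: Red 7, Blue 12, Green 7, Gold 7.
At 34 seats: Red 7, Blue 13, Green 7, Gold 7.
No department's allocation decreased.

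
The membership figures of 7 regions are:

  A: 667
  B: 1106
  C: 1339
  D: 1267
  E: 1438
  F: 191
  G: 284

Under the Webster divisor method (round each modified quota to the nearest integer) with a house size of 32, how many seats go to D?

7

Standard divisor 6292/32 ≈ 196.625; standard quotas: A 3.392, B 5.625, C 6.810, D 6.444, E 7.313, F 0.971, G 1.444.
Rounding to the nearest integer gives 3, 6, 7, 6, 7, 1, 1 = 31 seats, so the divisor must be adjusted.
With modified divisor 193: modified quotas A 3.456, B 5.731, C 6.938, D 6.565, E 7.451, F 0.990, G 1.472.
Rounding to the nearest integer: A 3, B 6, C 7, D 7, E 7, F 1, G 1 (total 32).
D receives 7.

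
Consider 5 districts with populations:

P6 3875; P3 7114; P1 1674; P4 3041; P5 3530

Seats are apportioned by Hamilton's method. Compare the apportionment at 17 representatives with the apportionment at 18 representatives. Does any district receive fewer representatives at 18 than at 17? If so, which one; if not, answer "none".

P1

At 17 seats: P6 3, P3 6, P1 2, P4 3, P5 3.
At 18 seats: P6 4, P3 7, P1 1, P4 3, P5 3.
P1 drops from 2 to 1.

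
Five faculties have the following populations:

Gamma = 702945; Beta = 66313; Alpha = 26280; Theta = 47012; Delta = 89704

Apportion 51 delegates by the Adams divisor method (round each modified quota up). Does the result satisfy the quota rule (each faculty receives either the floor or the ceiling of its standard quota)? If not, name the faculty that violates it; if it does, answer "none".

Standard quotas: Gamma 38.455, Beta 3.628, Alpha 1.438, Theta 2.572, Delta 4.907.
Adams allocation: Gamma 37, Beta 4, Alpha 2, Theta 3, Delta 5.
Gamma has quota 38.455 (lower 38, upper 39) but receives 37 — outside the quota interval.

Gamma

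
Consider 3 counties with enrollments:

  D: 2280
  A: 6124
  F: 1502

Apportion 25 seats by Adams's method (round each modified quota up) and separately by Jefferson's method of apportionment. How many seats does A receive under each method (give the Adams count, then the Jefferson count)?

15 and 16

Adams: D 6, A 15, F 4.
Jefferson: D 6, A 16, F 3.
A gets 15 under Adams and 16 under Jefferson.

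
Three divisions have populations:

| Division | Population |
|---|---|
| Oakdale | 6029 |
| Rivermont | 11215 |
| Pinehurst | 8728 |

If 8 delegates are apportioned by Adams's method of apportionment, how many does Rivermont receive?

3

Standard divisor 25972/8 ≈ 3246.5; standard quotas: Oakdale 1.857, Rivermont 3.454, Pinehurst 2.688.
Rounding up gives 2, 4, 3 = 9 seats, so the divisor must be adjusted.
With modified divisor 4100: modified quotas Oakdale 1.470, Rivermont 2.735, Pinehurst 2.129.
Rounding up: Oakdale 2, Rivermont 3, Pinehurst 3 (total 8).
Rivermont receives 3.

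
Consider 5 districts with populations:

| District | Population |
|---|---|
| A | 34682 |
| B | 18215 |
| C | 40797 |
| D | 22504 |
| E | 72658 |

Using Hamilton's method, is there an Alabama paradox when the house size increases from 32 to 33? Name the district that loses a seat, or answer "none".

At 32 seats: A 6, B 3, C 7, D 4, E 12.
At 33 seats: A 6, B 3, C 7, D 4, E 13.
No district's allocation decreased.

none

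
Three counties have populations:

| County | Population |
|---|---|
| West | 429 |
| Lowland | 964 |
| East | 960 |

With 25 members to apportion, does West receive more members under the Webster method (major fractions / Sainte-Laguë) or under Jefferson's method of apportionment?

Webster

Webster: West 5, Lowland 10, East 10.
Jefferson: West 4, Lowland 11, East 10.
West gets 5 under Webster and 4 under Jefferson.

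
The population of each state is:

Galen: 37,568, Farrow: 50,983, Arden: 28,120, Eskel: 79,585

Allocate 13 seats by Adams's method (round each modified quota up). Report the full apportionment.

Galen 3; Farrow 3; Arden 2; Eskel 5

Standard divisor 196256/13 ≈ 15096.615; standard quotas: Galen 2.489, Farrow 3.377, Arden 1.863, Eskel 5.272.
Rounding up gives 3, 4, 2, 6 = 15 seats, so the divisor must be adjusted.
With modified divisor 17900: modified quotas Galen 2.099, Farrow 2.848, Arden 1.571, Eskel 4.446.
Rounding up: Galen 3, Farrow 3, Arden 2, Eskel 5 (total 13).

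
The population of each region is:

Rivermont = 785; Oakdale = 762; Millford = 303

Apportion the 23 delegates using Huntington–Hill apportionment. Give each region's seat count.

Rivermont=10; Oakdale=9; Millford=4

With divisor 82: modified quotas Rivermont 9.573, Oakdale 9.293, Millford 3.695.
Geometric-mean thresholds: Rivermont √(9·10)=9.487, Oakdale √(9·10)=9.487, Millford √(3·4)=3.464.
Each quota rounded against its threshold gives Rivermont 10, Oakdale 9, Millford 4 (total 23).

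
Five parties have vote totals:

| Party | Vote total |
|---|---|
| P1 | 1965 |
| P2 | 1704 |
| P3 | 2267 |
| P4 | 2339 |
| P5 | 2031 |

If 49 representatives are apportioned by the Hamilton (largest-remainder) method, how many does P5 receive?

10

Standard divisor: 10306 ÷ 49 ≈ 210.327.
Standard quotas: P1 9.343, P2 8.102, P3 10.778, P4 11.121, P5 9.656.
Lower quotas: P1 9, P2 8, P3 10, P4 11, P5 9 (sum 47, leaving 2 seats).
Remainders in descending order: P3 0.778, P5 0.656, P1 0.343, P4 0.121, P2 0.102.
The surplus seats go to P3, P5.
P5 receives 10.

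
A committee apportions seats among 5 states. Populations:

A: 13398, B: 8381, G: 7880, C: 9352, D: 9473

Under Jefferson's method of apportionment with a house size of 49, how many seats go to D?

Standard divisor 48484/49 ≈ 989.469; standard quotas: A 13.541, B 8.470, G 7.964, C 9.452, D 9.574.
Rounding down gives 13, 8, 7, 9, 9 = 46 seats, so the divisor must be adjusted.
With modified divisor 940: modified quotas A 14.253, B 8.916, G 8.383, C 9.949, D 10.078.
Rounding down: A 14, B 8, G 8, C 9, D 10 (total 49).
D receives 10.

10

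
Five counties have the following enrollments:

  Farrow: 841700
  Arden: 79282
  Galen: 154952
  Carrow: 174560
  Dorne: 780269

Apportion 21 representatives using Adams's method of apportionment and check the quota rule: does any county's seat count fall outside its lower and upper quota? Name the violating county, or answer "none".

none

Standard quotas: Farrow 8.704, Arden 0.820, Galen 1.602, Carrow 1.805, Dorne 8.069.
Adams allocation: Farrow 8, Arden 1, Galen 2, Carrow 2, Dorne 8.
Every allocation lies between the lower and upper quota.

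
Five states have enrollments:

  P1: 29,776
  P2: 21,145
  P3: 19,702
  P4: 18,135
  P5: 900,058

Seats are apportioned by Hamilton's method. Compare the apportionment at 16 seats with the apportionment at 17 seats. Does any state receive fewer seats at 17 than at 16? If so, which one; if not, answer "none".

At 16 seats: P1 1, P2 0, P3 0, P4 0, P5 15.
At 17 seats: P1 1, P2 0, P3 0, P4 0, P5 16.
No state's allocation decreased.

none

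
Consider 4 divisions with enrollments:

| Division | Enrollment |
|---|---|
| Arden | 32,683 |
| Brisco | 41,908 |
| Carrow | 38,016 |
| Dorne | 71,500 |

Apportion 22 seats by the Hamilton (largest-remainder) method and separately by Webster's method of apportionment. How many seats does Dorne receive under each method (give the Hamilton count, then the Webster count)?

9 and 8

Hamilton: Arden 4, Brisco 5, Carrow 4, Dorne 9.
Webster: Arden 4, Brisco 5, Carrow 5, Dorne 8.
Dorne gets 9 under Hamilton and 8 under Webster.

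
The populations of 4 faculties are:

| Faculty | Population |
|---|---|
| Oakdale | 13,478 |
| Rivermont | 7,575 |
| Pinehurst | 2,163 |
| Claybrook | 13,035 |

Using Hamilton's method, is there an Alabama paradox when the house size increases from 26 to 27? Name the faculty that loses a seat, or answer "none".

At 26 seats: Oakdale 10, Rivermont 5, Pinehurst 2, Claybrook 9.
At 27 seats: Oakdale 10, Rivermont 6, Pinehurst 1, Claybrook 10.
Pinehurst drops from 2 to 1.

Pinehurst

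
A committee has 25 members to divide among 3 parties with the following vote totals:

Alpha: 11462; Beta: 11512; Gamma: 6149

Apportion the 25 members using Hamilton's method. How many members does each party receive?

Alpha=10; Beta=10; Gamma=5

Standard divisor: 29123 ÷ 25 ≈ 1164.92.
Standard quotas: Alpha 9.8393, Beta 9.8822, Gamma 5.2785.
Lower quotas: Alpha 9, Beta 9, Gamma 5 (sum 23, leaving 2 seats).
Remainders in descending order: Beta 0.8822, Alpha 0.8393, Gamma 0.2785.
Largest remainders: Beta, Alpha receive the extra seats.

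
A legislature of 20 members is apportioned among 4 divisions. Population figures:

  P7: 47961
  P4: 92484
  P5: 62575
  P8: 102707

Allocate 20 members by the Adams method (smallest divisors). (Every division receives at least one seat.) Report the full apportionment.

P7=3; P4=6; P5=4; P8=7

Standard divisor 305727/20 ≈ 15286.35; standard quotas: P7 3.138, P4 6.050, P5 4.094, P8 6.719.
Rounding up gives 4, 7, 5, 7 = 23 seats, so the divisor must be adjusted.
With modified divisor 16600: modified quotas P7 2.889, P4 5.571, P5 3.770, P8 6.187.
Rounding up: P7 3, P4 6, P5 4, P8 7 (total 20).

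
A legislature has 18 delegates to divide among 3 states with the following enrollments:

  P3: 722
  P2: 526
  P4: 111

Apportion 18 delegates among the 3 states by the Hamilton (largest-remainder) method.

Standard divisor: 1359 ÷ 18 ≈ 75.5.
Standard quotas: P3 9.563, P2 6.967, P4 1.470.
Lower quotas: P3 9, P2 6, P4 1 (sum 16, leaving 2 seats).
Remainders in descending order: P2 0.967, P3 0.563, P4 0.470.
The surplus seats go to P2, P3.

P3 10; P2 7; P4 1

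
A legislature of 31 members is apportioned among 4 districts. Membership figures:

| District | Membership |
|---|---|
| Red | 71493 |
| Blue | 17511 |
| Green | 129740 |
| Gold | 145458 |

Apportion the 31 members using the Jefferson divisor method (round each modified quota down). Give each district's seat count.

Red: 6, Blue: 1, Green: 11, Gold: 13

Standard divisor 364202/31 ≈ 11748.452; standard quotas: Red 6.085, Blue 1.490, Green 11.043, Gold 12.381.
Rounding down gives 6, 1, 11, 12 = 30 seats, so the divisor must be adjusted.
With modified divisor 11000: modified quotas Red 6.499, Blue 1.592, Green 11.795, Gold 13.223.
Rounding down: Red 6, Blue 1, Green 11, Gold 13 (total 31).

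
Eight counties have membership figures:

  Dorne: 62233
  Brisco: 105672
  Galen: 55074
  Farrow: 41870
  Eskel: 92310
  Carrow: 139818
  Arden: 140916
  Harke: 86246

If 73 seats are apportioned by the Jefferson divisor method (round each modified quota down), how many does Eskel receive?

Standard divisor 724139/73 ≈ 9919.712; standard quotas: Dorne 6.274, Brisco 10.653, Galen 5.552, Farrow 4.221, Eskel 9.306, Carrow 14.095, Arden 14.206, Harke 8.694.
Rounding down gives 6, 10, 5, 4, 9, 14, 14, 8 = 70 seats, so the divisor must be adjusted.
With modified divisor 9360: modified quotas Dorne 6.649, Brisco 11.290, Galen 5.884, Farrow 4.473, Eskel 9.862, Carrow 14.938, Arden 15.055, Harke 9.214.
Rounding down: Dorne 6, Brisco 11, Galen 5, Farrow 4, Eskel 9, Carrow 14, Arden 15, Harke 9 (total 73).
Eskel receives 9.

9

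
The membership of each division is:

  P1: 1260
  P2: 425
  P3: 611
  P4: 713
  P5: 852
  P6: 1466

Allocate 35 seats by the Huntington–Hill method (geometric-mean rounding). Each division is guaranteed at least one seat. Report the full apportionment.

With divisor 155: modified quotas P1 8.129, P2 2.742, P3 3.942, P4 4.600, P5 5.497, P6 9.458.
Geometric-mean thresholds: P1 √(8·9)=8.485, P2 √(2·3)=2.449, P3 √(3·4)=3.464, P4 √(4·5)=4.472, P5 √(5·6)=5.477, P6 √(9·10)=9.487.
Each quota rounded against its threshold gives P1 8, P2 3, P3 4, P4 5, P5 6, P6 9 (total 35).

P1: 8, P2: 3, P3: 4, P4: 5, P5: 6, P6: 9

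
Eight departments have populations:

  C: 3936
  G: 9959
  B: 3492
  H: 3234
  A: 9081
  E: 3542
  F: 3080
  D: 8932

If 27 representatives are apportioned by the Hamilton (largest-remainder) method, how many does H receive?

2

Total 45256; standard divisor 45256/27 ≈ 1676.148.
Standard quotas: C 2.3482, G 5.9416, B 2.0833, H 1.9294, A 5.4178, E 2.1132, F 1.8375, D 5.3289.
Lower quotas: C 2, G 5, B 2, H 1, A 5, E 2, F 1, D 5 (sum 23, leaving 4 seats).
Remainders in descending order: G 0.9416, H 0.9294, F 0.8375, A 0.4178, C 0.3482, D 0.3289, E 0.1132, B 0.0833.
The surplus seats go to G, H, F, A.
H receives 2.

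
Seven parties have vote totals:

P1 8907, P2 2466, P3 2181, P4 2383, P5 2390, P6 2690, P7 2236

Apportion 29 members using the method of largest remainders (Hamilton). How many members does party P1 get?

Standard divisor: 23253 ÷ 29 ≈ 801.828.
Standard quotas: P1 11.1084, P2 3.0755, P3 2.7200, P4 2.9720, P5 2.9807, P6 3.3548, P7 2.7886.
Lower quotas: P1 11, P2 3, P3 2, P4 2, P5 2, P6 3, P7 2 (sum 25, leaving 4 seats).
Remainders in descending order: P5 0.9807, P4 0.9720, P7 0.7886, P3 0.7200, P6 0.3548, P1 0.1084, P2 0.0755.
Largest remainders: P5, P4, P7, P3 receive the extra seats.
P1 receives 11.

11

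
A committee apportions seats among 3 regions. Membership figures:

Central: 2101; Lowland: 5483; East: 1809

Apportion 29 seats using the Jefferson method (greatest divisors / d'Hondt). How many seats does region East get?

5

Standard divisor 9393/29 ≈ 323.897; standard quotas: Central 6.487, Lowland 16.928, East 5.585.
Rounding down gives 6, 16, 5 = 27 seats, so the divisor must be adjusted.
With modified divisor 303: modified quotas Central 6.934, Lowland 18.096, East 5.970.
Rounding down: Central 6, Lowland 18, East 5 (total 29).
East receives 5.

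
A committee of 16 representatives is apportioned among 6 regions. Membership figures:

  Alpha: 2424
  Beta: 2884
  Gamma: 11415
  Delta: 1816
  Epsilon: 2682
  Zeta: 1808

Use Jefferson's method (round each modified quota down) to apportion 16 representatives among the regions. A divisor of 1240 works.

With modified divisor 1240: modified quotas Alpha 1.955, Beta 2.326, Gamma 9.206, Delta 1.465, Epsilon 2.163, Zeta 1.458.
Rounding down: Alpha 1, Beta 2, Gamma 9, Delta 1, Epsilon 2, Zeta 1 (total 16).

Alpha 1, Beta 2, Gamma 9, Delta 1, Epsilon 2, Zeta 1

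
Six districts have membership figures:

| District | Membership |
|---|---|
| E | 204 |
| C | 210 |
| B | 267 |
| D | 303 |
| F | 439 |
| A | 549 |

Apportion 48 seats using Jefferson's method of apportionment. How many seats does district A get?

14

Standard divisor 1972/48 ≈ 41.083; standard quotas: E 4.966, C 5.112, B 6.499, D 7.375, F 10.686, A 13.363.
Rounding down gives 4, 5, 6, 7, 10, 13 = 45 seats, so the divisor must be adjusted.
With modified divisor 39: modified quotas E 5.231, C 5.385, B 6.846, D 7.769, F 11.256, A 14.077.
Rounding down: E 5, C 5, B 6, D 7, F 11, A 14 (total 48).
A receives 14.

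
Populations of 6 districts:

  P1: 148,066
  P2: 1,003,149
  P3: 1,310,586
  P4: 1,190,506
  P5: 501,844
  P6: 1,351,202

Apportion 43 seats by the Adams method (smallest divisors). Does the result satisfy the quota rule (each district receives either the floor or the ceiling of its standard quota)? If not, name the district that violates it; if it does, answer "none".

none

Standard quotas: P1 1.156, P2 7.835, P3 10.236, P4 9.299, P5 3.920, P6 10.554.
Adams allocation: P1 2, P2 8, P3 10, P4 9, P5 4, P6 10.
Every allocation lies between the lower and upper quota.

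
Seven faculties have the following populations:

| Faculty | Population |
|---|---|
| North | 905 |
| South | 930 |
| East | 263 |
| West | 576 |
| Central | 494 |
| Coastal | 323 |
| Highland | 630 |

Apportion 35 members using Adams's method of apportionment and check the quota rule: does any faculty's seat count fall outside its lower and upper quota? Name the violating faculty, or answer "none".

Standard quotas: North 7.686, South 7.899, East 2.234, West 4.892, Central 4.196, Coastal 2.743, Highland 5.351.
Adams allocation: North 7, South 8, East 3, West 5, Central 4, Coastal 3, Highland 5.
Every allocation lies between the lower and upper quota.

none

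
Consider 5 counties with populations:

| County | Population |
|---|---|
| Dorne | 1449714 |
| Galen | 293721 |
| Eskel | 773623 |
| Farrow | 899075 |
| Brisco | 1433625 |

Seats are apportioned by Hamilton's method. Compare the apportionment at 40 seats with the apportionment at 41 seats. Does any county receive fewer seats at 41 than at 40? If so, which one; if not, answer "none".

Galen

At 40 seats: Dorne 12, Galen 3, Eskel 6, Farrow 7, Brisco 12.
At 41 seats: Dorne 12, Galen 2, Eskel 7, Farrow 8, Brisco 12.
Galen drops from 3 to 2.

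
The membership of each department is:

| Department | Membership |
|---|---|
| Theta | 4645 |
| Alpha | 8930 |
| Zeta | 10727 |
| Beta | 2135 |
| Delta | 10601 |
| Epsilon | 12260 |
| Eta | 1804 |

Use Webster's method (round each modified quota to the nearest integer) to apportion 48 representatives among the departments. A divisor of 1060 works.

Theta 4; Alpha 8; Zeta 10; Beta 2; Delta 10; Epsilon 12; Eta 2

With modified divisor 1060: modified quotas Theta 4.382, Alpha 8.425, Zeta 10.120, Beta 2.014, Delta 10.001, Epsilon 11.566, Eta 1.702.
Rounding to the nearest integer: Theta 4, Alpha 8, Zeta 10, Beta 2, Delta 10, Epsilon 12, Eta 2 (total 48).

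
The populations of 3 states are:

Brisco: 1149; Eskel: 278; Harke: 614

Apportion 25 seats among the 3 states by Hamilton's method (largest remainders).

Brisco: 14, Eskel: 3, Harke: 8

Total 2041; standard divisor 2041/25 ≈ 81.64.
Standard quotas: Brisco 14.074, Eskel 3.405, Harke 7.521.
Lower quotas: Brisco 14, Eskel 3, Harke 7 (sum 24, leaving 1 seat).
Remainders in descending order: Harke 0.521, Eskel 0.405, Brisco 0.074.
The surplus seat goes to Harke.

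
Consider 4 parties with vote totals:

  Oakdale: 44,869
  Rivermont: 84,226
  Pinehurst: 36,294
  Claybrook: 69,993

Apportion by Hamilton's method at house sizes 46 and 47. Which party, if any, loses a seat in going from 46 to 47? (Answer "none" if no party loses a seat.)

At 46 seats: Oakdale 9, Rivermont 16, Pinehurst 7, Claybrook 14.
At 47 seats: Oakdale 9, Rivermont 17, Pinehurst 7, Claybrook 14.
No party's allocation decreased.

none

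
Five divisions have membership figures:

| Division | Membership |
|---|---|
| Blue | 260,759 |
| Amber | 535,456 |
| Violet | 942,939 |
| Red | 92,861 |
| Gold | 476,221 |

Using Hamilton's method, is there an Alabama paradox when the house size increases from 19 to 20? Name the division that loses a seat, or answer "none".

none

At 19 seats: Blue 2, Amber 4, Violet 8, Red 1, Gold 4.
At 20 seats: Blue 2, Amber 5, Violet 8, Red 1, Gold 4.
No division's allocation decreased.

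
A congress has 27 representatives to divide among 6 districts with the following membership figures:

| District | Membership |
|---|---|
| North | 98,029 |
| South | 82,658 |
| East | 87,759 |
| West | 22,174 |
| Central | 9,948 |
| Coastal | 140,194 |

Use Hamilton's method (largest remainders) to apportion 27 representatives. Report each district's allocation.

North: 6; South: 5; East: 5; West: 1; Central: 1; Coastal: 9

Standard divisor: 440762 ÷ 27 ≈ 16324.519.
Standard quotas: North 6.0050, South 5.0634, East 5.3759, West 1.3583, Central 0.6094, Coastal 8.5879.
Lower quotas: North 6, South 5, East 5, West 1, Central 0, Coastal 8 (sum 25, leaving 2 seats).
Remainders in descending order: Central 0.6094, Coastal 0.5879, East 0.3759, West 0.3583, South 0.0634, North 0.0050.
The surplus seats go to Central, Coastal.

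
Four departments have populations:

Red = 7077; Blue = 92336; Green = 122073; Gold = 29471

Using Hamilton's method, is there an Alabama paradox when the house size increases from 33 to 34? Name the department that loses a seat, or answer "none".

none

At 33 seats: Red 1, Blue 12, Green 16, Gold 4.
At 34 seats: Red 1, Blue 12, Green 17, Gold 4.
No department's allocation decreased.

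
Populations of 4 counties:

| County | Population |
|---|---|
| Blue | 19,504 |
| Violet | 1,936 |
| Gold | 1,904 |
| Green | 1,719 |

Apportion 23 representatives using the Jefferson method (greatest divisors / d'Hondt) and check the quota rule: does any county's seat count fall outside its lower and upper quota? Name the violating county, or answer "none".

Blue

Standard quotas: Blue 17.899, Violet 1.777, Gold 1.747, Green 1.578.
Jefferson allocation: Blue 20, Violet 1, Gold 1, Green 1.
Blue has quota 17.899 (lower 17, upper 18) but receives 20 — outside the quota interval.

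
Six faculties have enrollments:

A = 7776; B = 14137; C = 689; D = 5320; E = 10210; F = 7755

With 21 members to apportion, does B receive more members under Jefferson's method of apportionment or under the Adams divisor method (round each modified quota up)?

Jefferson: A 4, B 7, C 0, D 2, E 5, F 3.
Adams: A 4, B 6, C 1, D 3, E 4, F 3.
B gets 7 under Jefferson and 6 under Adams.

Jefferson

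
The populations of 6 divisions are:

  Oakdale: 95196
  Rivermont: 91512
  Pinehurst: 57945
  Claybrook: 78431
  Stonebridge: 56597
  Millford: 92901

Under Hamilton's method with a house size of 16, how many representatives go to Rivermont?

Standard divisor: 472582 ÷ 16 ≈ 29536.375.
Standard quotas: Oakdale 3.2230, Rivermont 3.0983, Pinehurst 1.9618, Claybrook 2.6554, Stonebridge 1.9162, Millford 3.1453.
Lower quotas: Oakdale 3, Rivermont 3, Pinehurst 1, Claybrook 2, Stonebridge 1, Millford 3 (sum 13, leaving 3 seats).
Remainders in descending order: Pinehurst 0.9618, Stonebridge 0.9162, Claybrook 0.6554, Oakdale 0.2230, Millford 0.1453, Rivermont 0.0983.
Largest remainders: Pinehurst, Stonebridge, Claybrook receive the extra seats.
Rivermont receives 3.

3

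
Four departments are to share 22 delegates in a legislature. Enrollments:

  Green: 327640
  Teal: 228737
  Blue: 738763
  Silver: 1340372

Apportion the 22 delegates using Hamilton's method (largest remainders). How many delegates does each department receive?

Green=3, Teal=2, Blue=6, Silver=11

Total 2635512; standard divisor 2635512/22 = 119796.
Standard quotas: Green 2.7350, Teal 1.9094, Blue 6.1668, Silver 11.1888.
Lower quotas: Green 2, Teal 1, Blue 6, Silver 11 (sum 20, leaving 2 seats).
Remainders in descending order: Teal 0.9094, Green 0.7350, Silver 0.1888, Blue 0.1668.
Largest remainders: Teal, Green receive the extra seats.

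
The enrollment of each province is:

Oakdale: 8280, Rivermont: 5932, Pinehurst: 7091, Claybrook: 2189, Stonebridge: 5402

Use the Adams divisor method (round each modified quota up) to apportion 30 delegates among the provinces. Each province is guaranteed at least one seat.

Oakdale: 8; Rivermont: 6; Pinehurst: 7; Claybrook: 3; Stonebridge: 6

Standard divisor 28894/30 ≈ 963.133; standard quotas: Oakdale 8.597, Rivermont 6.159, Pinehurst 7.362, Claybrook 2.273, Stonebridge 5.609.
Rounding up gives 9, 7, 8, 3, 6 = 33 seats, so the divisor must be adjusted.
With modified divisor 1060: modified quotas Oakdale 7.811, Rivermont 5.596, Pinehurst 6.690, Claybrook 2.065, Stonebridge 5.096.
Rounding up: Oakdale 8, Rivermont 6, Pinehurst 7, Claybrook 3, Stonebridge 6 (total 30).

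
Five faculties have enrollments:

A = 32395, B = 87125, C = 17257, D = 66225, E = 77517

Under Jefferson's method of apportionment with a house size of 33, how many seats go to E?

Standard divisor 280519/33 ≈ 8500.576; standard quotas: A 3.811, B 10.249, C 2.030, D 7.791, E 9.119.
Rounding down gives 3, 10, 2, 7, 9 = 31 seats, so the divisor must be adjusted.
With modified divisor 8000: modified quotas A 4.049, B 10.891, C 2.157, D 8.278, E 9.690.
Rounding down: A 4, B 10, C 2, D 8, E 9 (total 33).
E receives 9.

9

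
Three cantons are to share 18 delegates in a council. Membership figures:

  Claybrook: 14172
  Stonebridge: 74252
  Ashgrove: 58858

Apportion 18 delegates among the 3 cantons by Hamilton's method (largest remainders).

Standard divisor: 147282 ÷ 18 ≈ 8182.333.
Standard quotas: Claybrook 1.7320, Stonebridge 9.0747, Ashgrove 7.1933.
Lower quotas: Claybrook 1, Stonebridge 9, Ashgrove 7 (sum 17, leaving 1 seat).
Remainders in descending order: Claybrook 0.7320, Ashgrove 0.1933, Stonebridge 0.0747.
The surplus seat goes to Claybrook.

Claybrook 2, Stonebridge 9, Ashgrove 7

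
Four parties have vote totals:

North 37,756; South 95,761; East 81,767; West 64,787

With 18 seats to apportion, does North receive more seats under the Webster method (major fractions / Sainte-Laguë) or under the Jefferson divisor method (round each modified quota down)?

Webster

Webster: North 3, South 6, East 5, West 4.
Jefferson: North 2, South 7, East 5, West 4.
North gets 3 under Webster and 2 under Jefferson.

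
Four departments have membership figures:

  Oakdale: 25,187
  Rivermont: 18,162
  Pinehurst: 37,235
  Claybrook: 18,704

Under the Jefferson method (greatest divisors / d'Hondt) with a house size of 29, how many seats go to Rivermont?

Standard divisor 99288/29 ≈ 3423.724; standard quotas: Oakdale 7.357, Rivermont 5.305, Pinehurst 10.876, Claybrook 5.463.
Rounding down gives 7, 5, 10, 5 = 27 seats, so the divisor must be adjusted.
With modified divisor 3130: modified quotas Oakdale 8.047, Rivermont 5.803, Pinehurst 11.896, Claybrook 5.976.
Rounding down: Oakdale 8, Rivermont 5, Pinehurst 11, Claybrook 5 (total 29).
Rivermont receives 5.

5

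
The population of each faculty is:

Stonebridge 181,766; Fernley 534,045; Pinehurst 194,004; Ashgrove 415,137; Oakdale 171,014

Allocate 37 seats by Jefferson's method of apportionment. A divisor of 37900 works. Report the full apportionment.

Stonebridge=4; Fernley=14; Pinehurst=5; Ashgrove=10; Oakdale=4

With modified divisor 37900: modified quotas Stonebridge 4.796, Fernley 14.091, Pinehurst 5.119, Ashgrove 10.953, Oakdale 4.512.
Rounding down: Stonebridge 4, Fernley 14, Pinehurst 5, Ashgrove 10, Oakdale 4 (total 37).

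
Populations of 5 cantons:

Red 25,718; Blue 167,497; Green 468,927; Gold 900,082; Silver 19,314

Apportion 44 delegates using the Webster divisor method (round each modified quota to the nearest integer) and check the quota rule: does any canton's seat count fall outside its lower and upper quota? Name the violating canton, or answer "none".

Gold

Standard quotas: Red 0.716, Blue 4.660, Green 13.046, Gold 25.041, Silver 0.537.
Webster allocation: Red 1, Blue 5, Green 13, Gold 24, Silver 1.
Gold has quota 25.041 (lower 25, upper 26) but receives 24 — outside the quota interval.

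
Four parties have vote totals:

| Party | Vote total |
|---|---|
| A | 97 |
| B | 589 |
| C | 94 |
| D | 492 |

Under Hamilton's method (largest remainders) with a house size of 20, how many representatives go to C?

1

Total 1272; standard divisor 1272/20 ≈ 63.6.
Standard quotas: A 1.525, B 9.261, C 1.478, D 7.736.
Lower quotas: A 1, B 9, C 1, D 7 (sum 18, leaving 2 seats).
Remainders in descending order: D 0.736, A 0.525, C 0.478, B 0.261.
Largest remainders: D, A receive the extra seats.
C receives 1.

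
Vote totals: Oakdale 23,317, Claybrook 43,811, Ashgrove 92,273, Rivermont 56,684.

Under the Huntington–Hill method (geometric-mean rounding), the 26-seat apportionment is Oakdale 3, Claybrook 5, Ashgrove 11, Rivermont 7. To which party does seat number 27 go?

Ashgrove

Priority for the next seat is population ÷ (√(s·(s+1))).
Priorities: Oakdale 6731.038, Claybrook 7998.758, Ashgrove 8031.334, Rivermont 7574.718.
Highest priority: Ashgrove.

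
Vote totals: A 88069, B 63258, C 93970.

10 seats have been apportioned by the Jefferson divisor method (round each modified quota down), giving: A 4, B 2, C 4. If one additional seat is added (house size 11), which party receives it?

Priority for the next seat is population ÷ (current seats + 1).
Priorities: A 17613.800, B 21086.000, C 18794.000.
Highest priority: B.

B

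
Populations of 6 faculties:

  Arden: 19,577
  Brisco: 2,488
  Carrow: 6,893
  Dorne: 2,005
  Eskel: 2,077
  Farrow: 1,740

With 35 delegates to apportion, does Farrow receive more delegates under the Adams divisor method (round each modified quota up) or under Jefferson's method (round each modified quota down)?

Adams: Arden 19, Brisco 3, Carrow 7, Dorne 2, Eskel 2, Farrow 2.
Jefferson: Arden 21, Brisco 2, Carrow 7, Dorne 2, Eskel 2, Farrow 1.
Farrow gets 2 under Adams and 1 under Jefferson.

Adams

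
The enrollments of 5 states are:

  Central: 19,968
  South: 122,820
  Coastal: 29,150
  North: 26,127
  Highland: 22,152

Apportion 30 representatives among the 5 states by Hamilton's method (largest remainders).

Central 3; South 17; Coastal 4; North 3; Highland 3

The standard divisor is 220217/30 ≈ 7340.567.
Standard quotas: Central 2.7202, South 16.7317, Coastal 3.9711, North 3.5593, Highland 3.0178.
Lower quotas: Central 2, South 16, Coastal 3, North 3, Highland 3 (sum 27, leaving 3 seats).
Remainders in descending order: Coastal 0.9711, South 0.7317, Central 0.7202, North 0.5593, Highland 0.0178.
The surplus seats go to Coastal, South, Central.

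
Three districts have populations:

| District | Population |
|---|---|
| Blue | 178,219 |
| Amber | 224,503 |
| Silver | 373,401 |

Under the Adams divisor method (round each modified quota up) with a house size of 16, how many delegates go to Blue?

4

Standard divisor 776123/16 ≈ 48507.688; standard quotas: Blue 3.674, Amber 4.628, Silver 7.698.
Rounding up gives 4, 5, 8 = 17 seats, so the divisor must be adjusted.
With modified divisor 54700: modified quotas Blue 3.258, Amber 4.104, Silver 6.826.
Rounding up: Blue 4, Amber 5, Silver 7 (total 16).
Blue receives 4.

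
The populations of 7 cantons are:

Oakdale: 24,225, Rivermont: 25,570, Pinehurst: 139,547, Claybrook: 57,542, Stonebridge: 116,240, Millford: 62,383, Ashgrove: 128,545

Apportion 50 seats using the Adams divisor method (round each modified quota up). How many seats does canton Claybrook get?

5

Standard divisor 554052/50 ≈ 11081.04; standard quotas: Oakdale 2.186, Rivermont 2.308, Pinehurst 12.593, Claybrook 5.193, Stonebridge 10.490, Millford 5.630, Ashgrove 11.600.
Rounding up gives 3, 3, 13, 6, 11, 6, 12 = 54 seats, so the divisor must be adjusted.
With modified divisor 11900: modified quotas Oakdale 2.036, Rivermont 2.149, Pinehurst 11.727, Claybrook 4.835, Stonebridge 9.768, Millford 5.242, Ashgrove 10.802.
Rounding up: Oakdale 3, Rivermont 3, Pinehurst 12, Claybrook 5, Stonebridge 10, Millford 6, Ashgrove 11 (total 50).
Claybrook receives 5.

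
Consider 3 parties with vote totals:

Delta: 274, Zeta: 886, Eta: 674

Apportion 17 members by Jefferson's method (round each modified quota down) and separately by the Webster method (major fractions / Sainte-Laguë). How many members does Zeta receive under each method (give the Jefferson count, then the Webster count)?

9 and 8

Jefferson: Delta 2, Zeta 9, Eta 6.
Webster: Delta 3, Zeta 8, Eta 6.
Zeta gets 9 under Jefferson and 8 under Webster.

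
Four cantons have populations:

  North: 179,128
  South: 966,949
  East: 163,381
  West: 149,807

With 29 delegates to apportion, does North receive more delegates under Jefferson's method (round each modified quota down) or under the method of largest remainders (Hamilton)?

Hamilton

Jefferson: North 3, South 20, East 3, West 3.
Hamilton: North 4, South 19, East 3, West 3.
North gets 3 under Jefferson and 4 under Hamilton.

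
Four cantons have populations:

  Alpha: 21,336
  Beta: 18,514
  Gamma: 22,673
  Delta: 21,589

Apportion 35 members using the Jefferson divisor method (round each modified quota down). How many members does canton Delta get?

Standard divisor 84112/35 ≈ 2403.2; standard quotas: Alpha 8.878, Beta 7.704, Gamma 9.435, Delta 8.983.
Rounding down gives 8, 7, 9, 8 = 32 seats, so the divisor must be adjusted.
With modified divisor 2300: modified quotas Alpha 9.277, Beta 8.050, Gamma 9.858, Delta 9.387.
Rounding down: Alpha 9, Beta 8, Gamma 9, Delta 9 (total 35).
Delta receives 9.

9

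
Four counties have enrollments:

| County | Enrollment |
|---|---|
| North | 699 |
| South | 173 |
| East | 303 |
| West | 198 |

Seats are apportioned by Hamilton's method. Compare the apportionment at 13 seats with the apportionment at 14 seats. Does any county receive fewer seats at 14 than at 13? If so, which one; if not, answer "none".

none

At 13 seats: North 6, South 2, East 3, West 2.
At 14 seats: North 7, South 2, East 3, West 2.
No county's allocation decreased.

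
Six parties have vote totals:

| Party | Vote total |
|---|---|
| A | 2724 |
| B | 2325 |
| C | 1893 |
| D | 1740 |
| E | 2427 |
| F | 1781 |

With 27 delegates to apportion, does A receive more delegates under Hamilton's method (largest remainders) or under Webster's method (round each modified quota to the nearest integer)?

Hamilton

Hamilton: A 6, B 5, C 4, D 3, E 5, F 4.
Webster: A 5, B 5, C 4, D 4, E 5, F 4.
A gets 6 under Hamilton and 5 under Webster.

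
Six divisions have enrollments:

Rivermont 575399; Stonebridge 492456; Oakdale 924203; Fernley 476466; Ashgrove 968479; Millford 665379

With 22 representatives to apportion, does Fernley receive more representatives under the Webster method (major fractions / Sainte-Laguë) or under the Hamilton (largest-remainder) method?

Webster: Rivermont 3, Stonebridge 3, Oakdale 5, Fernley 3, Ashgrove 5, Millford 3.
Hamilton: Rivermont 3, Stonebridge 3, Oakdale 5, Fernley 2, Ashgrove 5, Millford 4.
Fernley gets 3 under Webster and 2 under Hamilton.

Webster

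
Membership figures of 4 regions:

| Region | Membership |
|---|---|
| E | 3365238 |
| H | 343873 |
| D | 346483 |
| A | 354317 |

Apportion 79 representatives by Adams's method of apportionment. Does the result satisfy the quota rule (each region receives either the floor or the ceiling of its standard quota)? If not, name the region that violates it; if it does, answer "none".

E

Standard quotas: E 60.286, H 6.160, D 6.207, A 6.347.
Adams allocation: E 59, H 6, D 7, A 7.
E has quota 60.286 (lower 60, upper 61) but receives 59 — outside the quota interval.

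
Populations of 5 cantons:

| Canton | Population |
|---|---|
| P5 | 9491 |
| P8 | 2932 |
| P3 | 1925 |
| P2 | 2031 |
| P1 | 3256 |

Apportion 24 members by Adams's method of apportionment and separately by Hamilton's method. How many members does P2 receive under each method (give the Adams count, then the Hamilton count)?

Adams: P5 10, P8 4, P3 3, P2 3, P1 4.
Hamilton: P5 12, P8 4, P3 2, P2 2, P1 4.
P2 gets 3 under Adams and 2 under Hamilton.

3 and 2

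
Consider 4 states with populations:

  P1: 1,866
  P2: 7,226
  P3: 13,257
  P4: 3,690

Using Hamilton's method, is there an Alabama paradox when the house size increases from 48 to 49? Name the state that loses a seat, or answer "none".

P1

At 48 seats: P1 4, P2 13, P3 24, P4 7.
At 49 seats: P1 3, P2 14, P3 25, P4 7.
P1 drops from 4 to 3.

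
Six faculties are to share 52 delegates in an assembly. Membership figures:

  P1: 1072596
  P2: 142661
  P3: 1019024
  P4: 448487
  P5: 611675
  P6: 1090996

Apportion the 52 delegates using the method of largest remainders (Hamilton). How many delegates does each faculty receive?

Standard divisor: 4385439 ÷ 52 ≈ 84335.365.
Standard quotas: P1 12.7182, P2 1.6916, P3 12.0830, P4 5.3179, P5 7.2529, P6 12.9364.
Lower quotas: P1 12, P2 1, P3 12, P4 5, P5 7, P6 12 (sum 49, leaving 3 seats).
Remainders in descending order: P6 0.9364, P1 0.7182, P2 0.6916, P4 0.3179, P5 0.2529, P3 0.0830.
Largest remainders: P6, P1, P2 receive the extra seats.

P1=13; P2=2; P3=12; P4=5; P5=7; P6=13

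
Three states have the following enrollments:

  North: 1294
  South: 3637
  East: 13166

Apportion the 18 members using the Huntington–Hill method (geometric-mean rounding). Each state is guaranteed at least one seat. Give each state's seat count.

With divisor 1013: modified quotas North 1.277, South 3.590, East 12.997.
Geometric-mean thresholds: North √(1·2)=1.414, South √(3·4)=3.464, East √(12·13)=12.490.
Each quota rounded against its threshold gives North 1, South 4, East 13 (total 18).

North: 1; South: 4; East: 13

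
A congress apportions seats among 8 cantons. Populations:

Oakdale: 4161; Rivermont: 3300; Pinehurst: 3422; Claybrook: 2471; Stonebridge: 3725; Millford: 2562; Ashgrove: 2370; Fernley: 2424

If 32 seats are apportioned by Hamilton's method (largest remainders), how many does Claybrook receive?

3

Standard divisor: 24435 ÷ 32 ≈ 763.594.
Standard quotas: Oakdale 5.449, Rivermont 4.322, Pinehurst 4.481, Claybrook 3.236, Stonebridge 4.878, Millford 3.355, Ashgrove 3.104, Fernley 3.174.
Lower quotas: Oakdale 5, Rivermont 4, Pinehurst 4, Claybrook 3, Stonebridge 4, Millford 3, Ashgrove 3, Fernley 3 (sum 29, leaving 3 seats).
Remainders in descending order: Stonebridge 0.878, Pinehurst 0.481, Oakdale 0.449, Millford 0.355, Rivermont 0.322, Claybrook 0.236, Fernley 0.174, Ashgrove 0.104.
The surplus seats go to Stonebridge, Pinehurst, Oakdale.
Claybrook receives 3.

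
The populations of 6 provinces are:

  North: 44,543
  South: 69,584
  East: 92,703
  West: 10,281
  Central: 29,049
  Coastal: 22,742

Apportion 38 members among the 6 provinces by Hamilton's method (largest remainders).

North 6; South 10; East 13; West 2; Central 4; Coastal 3

The standard divisor is 268902/38 ≈ 7076.368.
Standard quotas: North 6.2946, South 9.8333, East 13.1004, West 1.4529, Central 4.1051, Coastal 3.2138.
Lower quotas: North 6, South 9, East 13, West 1, Central 4, Coastal 3 (sum 36, leaving 2 seats).
Remainders in descending order: South 0.8333, West 0.4529, North 0.2946, Coastal 0.2138, Central 0.1051, East 0.1004.
The surplus seats go to South, West.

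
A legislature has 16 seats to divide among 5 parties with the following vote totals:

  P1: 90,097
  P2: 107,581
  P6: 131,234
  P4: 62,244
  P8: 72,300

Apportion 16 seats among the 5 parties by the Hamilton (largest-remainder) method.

P1 3, P2 4, P6 5, P4 2, P8 2

Total 463456; standard divisor 463456/16 = 28966.
Standard quotas: P1 3.1104, P2 3.7140, P6 4.5306, P4 2.1489, P8 2.4960.
Lower quotas: P1 3, P2 3, P6 4, P4 2, P8 2 (sum 14, leaving 2 seats).
Remainders in descending order: P2 0.7140, P6 0.5306, P8 0.4960, P4 0.1489, P1 0.1104.
Largest remainders: P2, P6 receive the extra seats.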